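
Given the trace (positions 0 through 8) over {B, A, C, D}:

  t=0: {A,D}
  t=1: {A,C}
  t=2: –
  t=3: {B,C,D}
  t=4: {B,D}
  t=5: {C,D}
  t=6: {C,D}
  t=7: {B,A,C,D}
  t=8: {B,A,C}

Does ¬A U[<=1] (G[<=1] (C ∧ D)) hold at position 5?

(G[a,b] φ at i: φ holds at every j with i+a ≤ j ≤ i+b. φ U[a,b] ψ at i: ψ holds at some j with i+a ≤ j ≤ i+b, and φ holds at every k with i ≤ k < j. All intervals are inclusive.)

True

Need some j in [5,6] with G[<=1] (C ∧ D), and ¬A at every k in [5,j-1].
  j=5: G[<=1] (C ∧ D) holds; no prefix to check → satisfied.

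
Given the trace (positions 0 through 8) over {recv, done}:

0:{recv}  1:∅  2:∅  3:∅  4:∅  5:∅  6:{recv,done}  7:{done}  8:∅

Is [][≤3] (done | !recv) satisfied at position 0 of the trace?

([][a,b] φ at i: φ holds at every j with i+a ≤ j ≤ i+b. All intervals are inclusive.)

False

Check (done | !recv) at every j in [0,3]:
  j=0: false
  j=1: true
  j=2: true
  j=3: true
Fails at j=0 → formula fails.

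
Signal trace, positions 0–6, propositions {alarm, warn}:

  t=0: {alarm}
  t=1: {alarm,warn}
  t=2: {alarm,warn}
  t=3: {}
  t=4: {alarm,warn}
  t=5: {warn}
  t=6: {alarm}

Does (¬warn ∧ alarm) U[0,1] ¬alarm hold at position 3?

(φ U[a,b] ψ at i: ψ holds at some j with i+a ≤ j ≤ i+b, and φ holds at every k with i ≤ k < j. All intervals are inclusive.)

Need some j in [3,4] with ¬alarm, and (¬warn ∧ alarm) at every k in [3,j-1].
  j=3: ¬alarm holds; no prefix to check → satisfied.

True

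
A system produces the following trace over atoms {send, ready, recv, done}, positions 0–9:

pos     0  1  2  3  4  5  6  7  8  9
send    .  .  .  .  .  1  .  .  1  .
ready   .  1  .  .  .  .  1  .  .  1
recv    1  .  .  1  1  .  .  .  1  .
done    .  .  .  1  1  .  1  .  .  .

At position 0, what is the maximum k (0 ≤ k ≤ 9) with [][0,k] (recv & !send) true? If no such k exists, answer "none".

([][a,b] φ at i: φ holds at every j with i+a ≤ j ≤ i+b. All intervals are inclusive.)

0

(recv & !send) must hold from j=0 onward; find where it first fails.
  j=0: holds
  j=1: fails
Holds on [0,0], so largest k = 0.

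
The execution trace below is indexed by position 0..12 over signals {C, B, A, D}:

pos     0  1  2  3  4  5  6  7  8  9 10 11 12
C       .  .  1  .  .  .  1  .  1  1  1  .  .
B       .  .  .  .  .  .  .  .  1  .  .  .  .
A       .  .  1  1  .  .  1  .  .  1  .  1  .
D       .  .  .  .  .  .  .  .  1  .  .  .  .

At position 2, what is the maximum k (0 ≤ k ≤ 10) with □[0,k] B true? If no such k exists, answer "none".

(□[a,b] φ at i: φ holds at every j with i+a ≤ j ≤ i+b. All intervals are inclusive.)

B must hold from j=2 onward; find where it first fails.
  j=2: fails → no k works.

none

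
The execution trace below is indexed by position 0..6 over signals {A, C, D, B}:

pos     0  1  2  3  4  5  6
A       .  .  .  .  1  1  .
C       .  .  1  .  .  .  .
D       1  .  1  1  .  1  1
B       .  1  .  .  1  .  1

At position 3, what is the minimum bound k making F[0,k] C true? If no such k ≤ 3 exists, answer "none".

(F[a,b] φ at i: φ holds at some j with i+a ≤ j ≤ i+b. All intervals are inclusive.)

Scan j = 3,4,… for C:
  j=3: fails
  j=4: fails
  j=5: fails
  j=6: fails
No j in [3,6] satisfies it → none.

none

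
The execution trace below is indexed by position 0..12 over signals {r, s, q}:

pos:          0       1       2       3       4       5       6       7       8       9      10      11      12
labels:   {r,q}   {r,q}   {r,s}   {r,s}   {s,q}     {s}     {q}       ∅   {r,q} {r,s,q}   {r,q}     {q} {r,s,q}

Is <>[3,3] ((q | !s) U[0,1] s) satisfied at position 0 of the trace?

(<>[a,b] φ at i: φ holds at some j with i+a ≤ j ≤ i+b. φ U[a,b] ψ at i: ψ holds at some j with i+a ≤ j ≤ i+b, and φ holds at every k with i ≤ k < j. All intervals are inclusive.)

Yes

Check ((q | !s) U[0,1] s) at each j in [3,3]:
  j=3: holds
Found at j=3 → formula holds.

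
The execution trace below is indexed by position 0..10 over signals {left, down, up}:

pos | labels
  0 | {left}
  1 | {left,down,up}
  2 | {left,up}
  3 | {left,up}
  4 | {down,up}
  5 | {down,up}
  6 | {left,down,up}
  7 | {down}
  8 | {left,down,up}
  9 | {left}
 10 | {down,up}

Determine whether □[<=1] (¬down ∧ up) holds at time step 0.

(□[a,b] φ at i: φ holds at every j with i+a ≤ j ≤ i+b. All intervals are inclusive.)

False

Check (¬down ∧ up) at every j in [0,1]:
  j=0: false
  j=1: false
Fails at j=0 → formula fails.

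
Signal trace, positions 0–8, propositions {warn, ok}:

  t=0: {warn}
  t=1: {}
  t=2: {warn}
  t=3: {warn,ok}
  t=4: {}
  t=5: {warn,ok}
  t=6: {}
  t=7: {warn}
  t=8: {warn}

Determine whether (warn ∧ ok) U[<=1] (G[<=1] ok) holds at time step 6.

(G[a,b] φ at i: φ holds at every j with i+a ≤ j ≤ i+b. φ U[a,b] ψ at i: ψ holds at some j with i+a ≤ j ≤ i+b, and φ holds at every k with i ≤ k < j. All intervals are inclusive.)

False

Need some j in [6,7] with G[<=1] ok, and (warn ∧ ok) at every k in [6,j-1].
  j=6: G[<=1] ok — fails at 6.
  j=7: G[<=1] ok — fails at 7.
No j in the window works → until fails.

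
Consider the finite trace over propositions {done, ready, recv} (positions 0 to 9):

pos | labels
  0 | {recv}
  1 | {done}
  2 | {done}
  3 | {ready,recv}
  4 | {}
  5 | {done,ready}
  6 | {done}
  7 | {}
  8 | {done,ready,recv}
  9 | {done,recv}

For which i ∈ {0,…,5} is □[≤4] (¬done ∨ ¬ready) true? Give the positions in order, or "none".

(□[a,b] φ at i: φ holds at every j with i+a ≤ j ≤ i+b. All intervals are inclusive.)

0

Evaluate at each i in [0,5]:
  i=0: ✓ (all of [0,4])
  i=1: ✗ (fails at j=5)
  i=2: ✗ (fails at j=5)
  i=3: ✗ (fails at j=5)
  i=4: ✗ (fails at j=5)
  i=5: ✗ (fails at j=5)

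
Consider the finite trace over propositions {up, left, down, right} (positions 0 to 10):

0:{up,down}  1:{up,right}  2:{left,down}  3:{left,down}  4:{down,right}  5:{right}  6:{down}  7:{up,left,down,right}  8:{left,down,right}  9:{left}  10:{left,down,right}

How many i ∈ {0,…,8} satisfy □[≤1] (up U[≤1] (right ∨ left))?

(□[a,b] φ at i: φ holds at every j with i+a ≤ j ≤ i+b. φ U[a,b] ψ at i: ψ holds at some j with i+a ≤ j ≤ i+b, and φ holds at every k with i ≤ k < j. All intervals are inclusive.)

Evaluate at each i in [0,8]:
  i=0: ✓ (all of [0,1])
  i=1: ✓ (all of [1,2])
  i=2: ✓ (all of [2,3])
  i=3: ✓ (all of [3,4])
  i=4: ✓ (all of [4,5])
  i=5: ✗ (fails at j=6)
  i=6: ✗ (fails at j=6)
  i=7: ✓ (all of [7,8])
  i=8: ✓ (all of [8,9])
Positions where it holds: {0, 1, 2, 3, 4, 7, 8} → 7.

7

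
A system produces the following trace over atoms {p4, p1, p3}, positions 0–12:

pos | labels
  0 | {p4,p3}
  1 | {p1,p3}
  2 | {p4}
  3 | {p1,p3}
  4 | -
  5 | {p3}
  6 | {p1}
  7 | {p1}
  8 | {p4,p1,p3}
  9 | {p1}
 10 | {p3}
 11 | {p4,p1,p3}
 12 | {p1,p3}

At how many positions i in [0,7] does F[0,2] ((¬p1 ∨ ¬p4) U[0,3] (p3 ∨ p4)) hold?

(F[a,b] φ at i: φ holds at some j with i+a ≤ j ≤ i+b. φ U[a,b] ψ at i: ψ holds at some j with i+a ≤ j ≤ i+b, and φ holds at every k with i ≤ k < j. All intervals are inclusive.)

Evaluate at each i in [0,7]:
  i=0: ✓ (witness j=0)
  i=1: ✓ (witness j=1)
  i=2: ✓ (witness j=2)
  i=3: ✓ (witness j=3)
  i=4: ✓ (witness j=4)
  i=5: ✓ (witness j=5)
  i=6: ✓ (witness j=6)
  i=7: ✓ (witness j=7)
Positions where it holds: {0, 1, 2, 3, 4, 5, 6, 7} → 8.

8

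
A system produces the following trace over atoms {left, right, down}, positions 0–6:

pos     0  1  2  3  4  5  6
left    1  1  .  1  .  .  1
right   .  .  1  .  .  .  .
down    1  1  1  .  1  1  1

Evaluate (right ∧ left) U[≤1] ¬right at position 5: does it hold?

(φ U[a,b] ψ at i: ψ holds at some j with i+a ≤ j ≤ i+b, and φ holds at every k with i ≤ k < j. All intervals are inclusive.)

True

Need some j in [5,6] with ¬right, and (right ∧ left) at every k in [5,j-1].
  j=5: ¬right holds; no prefix to check → satisfied.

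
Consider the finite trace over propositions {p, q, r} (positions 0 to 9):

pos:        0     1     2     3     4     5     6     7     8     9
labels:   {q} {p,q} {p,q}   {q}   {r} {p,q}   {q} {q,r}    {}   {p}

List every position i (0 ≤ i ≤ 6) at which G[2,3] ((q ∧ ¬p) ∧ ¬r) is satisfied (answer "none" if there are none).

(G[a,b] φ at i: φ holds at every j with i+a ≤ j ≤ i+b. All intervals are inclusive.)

none

Evaluate at each i in [0,6]:
  i=0: ✗ (fails at j=2)
  i=1: ✗ (fails at j=4)
  i=2: ✗ (fails at j=4)
  i=3: ✗ (fails at j=5)
  i=4: ✗ (fails at j=7)
  i=5: ✗ (fails at j=7)
  i=6: ✗ (fails at j=8)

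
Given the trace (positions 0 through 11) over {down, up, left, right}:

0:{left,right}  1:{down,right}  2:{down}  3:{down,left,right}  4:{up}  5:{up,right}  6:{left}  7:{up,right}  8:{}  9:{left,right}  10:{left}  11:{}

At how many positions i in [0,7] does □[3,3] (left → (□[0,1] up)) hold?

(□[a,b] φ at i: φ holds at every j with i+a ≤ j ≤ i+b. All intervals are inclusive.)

Evaluate at each i in [0,7]:
  i=0: ✗ (fails at j=3)
  i=1: ✓ (all of [4,4])
  i=2: ✓ (all of [5,5])
  i=3: ✗ (fails at j=6)
  i=4: ✓ (all of [7,7])
  i=5: ✓ (all of [8,8])
  i=6: ✗ (fails at j=9)
  i=7: ✗ (fails at j=10)
Positions where it holds: {1, 2, 4, 5} → 4.

4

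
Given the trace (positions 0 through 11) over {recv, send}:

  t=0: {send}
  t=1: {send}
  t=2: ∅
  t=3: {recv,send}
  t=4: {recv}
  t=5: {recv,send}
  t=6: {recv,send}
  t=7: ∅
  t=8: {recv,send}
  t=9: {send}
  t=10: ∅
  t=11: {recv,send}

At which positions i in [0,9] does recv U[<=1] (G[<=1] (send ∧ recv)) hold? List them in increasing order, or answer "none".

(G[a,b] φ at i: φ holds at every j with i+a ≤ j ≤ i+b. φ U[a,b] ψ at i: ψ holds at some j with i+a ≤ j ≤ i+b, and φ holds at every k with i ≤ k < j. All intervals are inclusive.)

Evaluate at each i in [0,9]:
  i=0: ✗ (no rhs in [0,1])
  i=1: ✗ (no rhs in [1,2])
  i=2: ✗ (no rhs in [2,3])
  i=3: ✗ (no rhs in [3,4])
  i=4: ✓ (rhs at j=5; lhs holds on [4,4])
  i=5: ✓ (rhs at j=5)
  i=6: ✗ (no rhs in [6,7])
  i=7: ✗ (no rhs in [7,8])
  i=8: ✗ (no rhs in [8,9])
  i=9: ✗ (no rhs in [9,10])

4, 5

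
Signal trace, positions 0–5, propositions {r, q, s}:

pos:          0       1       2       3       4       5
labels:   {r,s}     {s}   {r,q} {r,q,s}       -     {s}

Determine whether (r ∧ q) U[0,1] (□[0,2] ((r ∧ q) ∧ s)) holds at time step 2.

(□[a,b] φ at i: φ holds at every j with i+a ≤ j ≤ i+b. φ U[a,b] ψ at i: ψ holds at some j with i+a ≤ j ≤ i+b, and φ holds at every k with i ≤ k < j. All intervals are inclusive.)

Need some j in [2,3] with □[0,2] ((r ∧ q) ∧ s), and (r ∧ q) at every k in [2,j-1].
  j=2: □[0,2] ((r ∧ q) ∧ s) — fails at 2.
  j=3: □[0,2] ((r ∧ q) ∧ s) — fails at 4.
No j in the window works → until fails.

False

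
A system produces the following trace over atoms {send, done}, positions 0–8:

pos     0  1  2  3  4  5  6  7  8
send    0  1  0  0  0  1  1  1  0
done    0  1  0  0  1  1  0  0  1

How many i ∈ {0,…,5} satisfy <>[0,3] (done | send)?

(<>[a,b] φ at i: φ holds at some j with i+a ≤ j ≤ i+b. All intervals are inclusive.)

6

Evaluate at each i in [0,5]:
  i=0: ✓ (witness j=1)
  i=1: ✓ (witness j=1)
  i=2: ✓ (witness j=4)
  i=3: ✓ (witness j=4)
  i=4: ✓ (witness j=4)
  i=5: ✓ (witness j=5)
Positions where it holds: {0, 1, 2, 3, 4, 5} → 6.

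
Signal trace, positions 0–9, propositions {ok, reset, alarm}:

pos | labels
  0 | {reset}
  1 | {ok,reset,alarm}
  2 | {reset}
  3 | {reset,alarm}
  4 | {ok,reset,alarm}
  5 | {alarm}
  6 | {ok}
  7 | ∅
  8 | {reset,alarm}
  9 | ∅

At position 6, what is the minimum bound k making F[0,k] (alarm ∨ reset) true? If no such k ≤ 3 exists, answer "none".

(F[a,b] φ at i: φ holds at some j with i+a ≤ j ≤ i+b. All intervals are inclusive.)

2

Scan j = 6,7,… for (alarm ∨ reset):
  j=6: fails
  j=7: fails
  j=8: holds
First hit at j=8, so smallest k = 8-6 = 2.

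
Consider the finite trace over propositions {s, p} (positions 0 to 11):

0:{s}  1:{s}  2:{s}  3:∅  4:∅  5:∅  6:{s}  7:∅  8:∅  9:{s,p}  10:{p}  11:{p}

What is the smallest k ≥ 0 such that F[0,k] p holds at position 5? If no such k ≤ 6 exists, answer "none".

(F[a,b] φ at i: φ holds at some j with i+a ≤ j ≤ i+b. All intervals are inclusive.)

Scan j = 5,6,… for p:
  j=5: fails
  j=6: fails
  j=7: fails
  j=8: fails
  j=9: holds
First hit at j=9, so smallest k = 9-5 = 4.

4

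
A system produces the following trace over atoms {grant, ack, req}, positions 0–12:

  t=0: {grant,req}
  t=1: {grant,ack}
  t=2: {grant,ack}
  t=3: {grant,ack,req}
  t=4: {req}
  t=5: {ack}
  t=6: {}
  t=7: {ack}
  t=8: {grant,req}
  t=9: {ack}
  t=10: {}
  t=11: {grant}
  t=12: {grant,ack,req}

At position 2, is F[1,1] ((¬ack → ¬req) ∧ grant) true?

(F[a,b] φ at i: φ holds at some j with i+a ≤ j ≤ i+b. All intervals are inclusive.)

Check ((¬ack → ¬req) ∧ grant) at each j in [3,3]:
  j=3: true
Found at j=3 → formula holds.

Yes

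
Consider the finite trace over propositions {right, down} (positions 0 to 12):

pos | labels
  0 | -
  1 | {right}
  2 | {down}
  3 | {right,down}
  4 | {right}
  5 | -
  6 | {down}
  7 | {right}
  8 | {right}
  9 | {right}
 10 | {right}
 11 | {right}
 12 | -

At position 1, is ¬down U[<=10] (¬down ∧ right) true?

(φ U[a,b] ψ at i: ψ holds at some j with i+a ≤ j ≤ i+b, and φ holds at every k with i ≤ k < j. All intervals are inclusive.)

Yes

Need some j in [1,11] with (¬down ∧ right), and ¬down at every k in [1,j-1].
  j=1: (¬down ∧ right) holds; no prefix to check → satisfied.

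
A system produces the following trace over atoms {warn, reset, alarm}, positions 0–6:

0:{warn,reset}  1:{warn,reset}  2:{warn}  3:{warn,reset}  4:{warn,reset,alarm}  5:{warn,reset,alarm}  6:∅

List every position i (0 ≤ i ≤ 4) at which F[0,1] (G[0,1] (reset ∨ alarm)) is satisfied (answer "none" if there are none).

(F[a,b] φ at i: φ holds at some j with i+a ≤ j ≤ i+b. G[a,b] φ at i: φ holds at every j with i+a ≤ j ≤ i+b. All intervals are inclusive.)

0, 2, 3, 4

Evaluate at each i in [0,4]:
  i=0: ✓ (witness j=0)
  i=1: ✗ (none in [1,2])
  i=2: ✓ (witness j=3)
  i=3: ✓ (witness j=3)
  i=4: ✓ (witness j=4)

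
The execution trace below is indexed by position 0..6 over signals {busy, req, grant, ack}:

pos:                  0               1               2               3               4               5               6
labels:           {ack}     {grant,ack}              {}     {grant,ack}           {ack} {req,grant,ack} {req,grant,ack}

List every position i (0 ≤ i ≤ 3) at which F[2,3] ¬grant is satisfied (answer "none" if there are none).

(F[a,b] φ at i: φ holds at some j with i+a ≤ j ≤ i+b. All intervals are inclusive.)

Evaluate at each i in [0,3]:
  i=0: ✓ (witness j=2)
  i=1: ✓ (witness j=4)
  i=2: ✓ (witness j=4)
  i=3: ✗ (none in [5,6])

0, 1, 2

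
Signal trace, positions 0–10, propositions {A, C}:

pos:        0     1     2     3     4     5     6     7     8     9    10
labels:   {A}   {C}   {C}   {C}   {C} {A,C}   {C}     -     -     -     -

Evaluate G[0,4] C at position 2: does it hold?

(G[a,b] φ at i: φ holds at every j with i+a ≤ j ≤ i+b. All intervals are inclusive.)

Check C at every j in [2,6]:
  j=2: true
  j=3: true
  j=4: true
  j=5: true
  j=6: true
All positions satisfy it → formula holds.

Holds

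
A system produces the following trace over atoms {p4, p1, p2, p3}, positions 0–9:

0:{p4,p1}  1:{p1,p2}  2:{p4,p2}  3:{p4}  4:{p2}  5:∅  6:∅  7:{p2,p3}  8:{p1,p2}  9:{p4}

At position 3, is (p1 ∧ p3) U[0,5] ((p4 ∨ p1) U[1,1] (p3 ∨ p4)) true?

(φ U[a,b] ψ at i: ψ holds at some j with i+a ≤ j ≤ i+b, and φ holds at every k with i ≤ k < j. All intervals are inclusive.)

Need some j in [3,8] with ((p4 ∨ p1) U[1,1] (p3 ∨ p4)), and (p1 ∧ p3) at every k in [3,j-1].
  j=3: ((p4 ∨ p1) U[1,1] (p3 ∨ p4)) — fails.
  j=4: ((p4 ∨ p1) U[1,1] (p3 ∨ p4)) — fails.
  j=5: ((p4 ∨ p1) U[1,1] (p3 ∨ p4)) — fails.
  j=6: ((p4 ∨ p1) U[1,1] (p3 ∨ p4)) — fails.
  j=7: ((p4 ∨ p1) U[1,1] (p3 ∨ p4)) — fails.
  j=8: ((p4 ∨ p1) U[1,1] (p3 ∨ p4)) holds, but (p1 ∧ p3) fails at k=3 → not this j.
No j in the window works → until fails.

Does not hold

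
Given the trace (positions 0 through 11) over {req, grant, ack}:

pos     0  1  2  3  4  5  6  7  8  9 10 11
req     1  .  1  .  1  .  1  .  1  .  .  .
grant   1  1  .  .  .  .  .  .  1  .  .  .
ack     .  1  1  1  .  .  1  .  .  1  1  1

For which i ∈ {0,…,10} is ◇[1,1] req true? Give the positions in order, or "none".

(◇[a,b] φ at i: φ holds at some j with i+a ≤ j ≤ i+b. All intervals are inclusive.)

Evaluate at each i in [0,10]:
  i=0: ✗ (none in [1,1])
  i=1: ✓ (witness j=2)
  i=2: ✗ (none in [3,3])
  i=3: ✓ (witness j=4)
  i=4: ✗ (none in [5,5])
  i=5: ✓ (witness j=6)
  i=6: ✗ (none in [7,7])
  i=7: ✓ (witness j=8)
  i=8: ✗ (none in [9,9])
  i=9: ✗ (none in [10,10])
  i=10: ✗ (none in [11,11])

1, 3, 5, 7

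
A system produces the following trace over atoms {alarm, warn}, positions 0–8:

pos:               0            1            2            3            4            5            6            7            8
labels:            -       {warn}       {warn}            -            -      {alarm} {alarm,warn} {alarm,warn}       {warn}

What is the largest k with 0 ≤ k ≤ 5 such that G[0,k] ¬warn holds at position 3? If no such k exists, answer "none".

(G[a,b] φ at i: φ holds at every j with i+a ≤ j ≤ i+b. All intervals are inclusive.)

2

¬warn must hold from j=3 onward; find where it first fails.
  j=3: holds
  j=4: holds
  j=5: holds
  j=6: fails
Holds on [3,5], so largest k = 2.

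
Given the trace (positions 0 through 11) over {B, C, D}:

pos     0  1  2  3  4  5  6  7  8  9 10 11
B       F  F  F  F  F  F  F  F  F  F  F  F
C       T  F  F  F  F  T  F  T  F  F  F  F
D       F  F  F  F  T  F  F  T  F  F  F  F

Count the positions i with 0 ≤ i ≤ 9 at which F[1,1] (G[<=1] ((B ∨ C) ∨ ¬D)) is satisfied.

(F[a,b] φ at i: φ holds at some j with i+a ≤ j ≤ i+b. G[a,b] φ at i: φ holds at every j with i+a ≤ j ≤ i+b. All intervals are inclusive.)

Evaluate at each i in [0,9]:
  i=0: ✓ (witness j=1)
  i=1: ✓ (witness j=2)
  i=2: ✗ (none in [3,3])
  i=3: ✗ (none in [4,4])
  i=4: ✓ (witness j=5)
  i=5: ✓ (witness j=6)
  i=6: ✓ (witness j=7)
  i=7: ✓ (witness j=8)
  i=8: ✓ (witness j=9)
  i=9: ✓ (witness j=10)
Positions where it holds: {0, 1, 4, 5, 6, 7, 8, 9} → 8.

8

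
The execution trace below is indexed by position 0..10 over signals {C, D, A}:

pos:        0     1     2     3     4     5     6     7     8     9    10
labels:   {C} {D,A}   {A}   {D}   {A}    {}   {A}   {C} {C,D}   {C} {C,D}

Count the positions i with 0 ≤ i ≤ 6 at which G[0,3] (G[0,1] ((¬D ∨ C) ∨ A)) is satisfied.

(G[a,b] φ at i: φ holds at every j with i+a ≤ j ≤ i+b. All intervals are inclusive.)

Evaluate at each i in [0,6]:
  i=0: ✗ (fails at j=2)
  i=1: ✗ (fails at j=2)
  i=2: ✗ (fails at j=2)
  i=3: ✗ (fails at j=3)
  i=4: ✓ (all of [4,7])
  i=5: ✓ (all of [5,8])
  i=6: ✓ (all of [6,9])
Positions where it holds: {4, 5, 6} → 3.

3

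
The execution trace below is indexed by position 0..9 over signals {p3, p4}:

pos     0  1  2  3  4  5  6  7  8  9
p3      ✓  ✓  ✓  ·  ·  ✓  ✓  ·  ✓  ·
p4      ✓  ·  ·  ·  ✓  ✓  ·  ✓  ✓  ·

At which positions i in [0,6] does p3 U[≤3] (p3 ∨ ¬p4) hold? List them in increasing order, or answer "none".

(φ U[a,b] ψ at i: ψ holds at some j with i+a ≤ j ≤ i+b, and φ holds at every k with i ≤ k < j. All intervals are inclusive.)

0, 1, 2, 3, 5, 6

Evaluate at each i in [0,6]:
  i=0: ✓ (rhs at j=0)
  i=1: ✓ (rhs at j=1)
  i=2: ✓ (rhs at j=2)
  i=3: ✓ (rhs at j=3)
  i=4: ✗ (lhs fails at k=4 before rhs at j=5)
  i=5: ✓ (rhs at j=5)
  i=6: ✓ (rhs at j=6)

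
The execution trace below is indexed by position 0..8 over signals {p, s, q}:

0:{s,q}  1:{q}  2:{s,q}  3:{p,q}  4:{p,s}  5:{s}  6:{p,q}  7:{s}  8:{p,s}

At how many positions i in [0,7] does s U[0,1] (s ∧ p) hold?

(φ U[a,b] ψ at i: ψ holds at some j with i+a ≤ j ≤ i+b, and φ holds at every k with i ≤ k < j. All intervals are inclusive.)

Evaluate at each i in [0,7]:
  i=0: ✗ (no rhs in [0,1])
  i=1: ✗ (no rhs in [1,2])
  i=2: ✗ (no rhs in [2,3])
  i=3: ✗ (lhs fails at k=3 before rhs at j=4)
  i=4: ✓ (rhs at j=4)
  i=5: ✗ (no rhs in [5,6])
  i=6: ✗ (no rhs in [6,7])
  i=7: ✓ (rhs at j=8; lhs holds on [7,7])
Positions where it holds: {4, 7} → 2.

2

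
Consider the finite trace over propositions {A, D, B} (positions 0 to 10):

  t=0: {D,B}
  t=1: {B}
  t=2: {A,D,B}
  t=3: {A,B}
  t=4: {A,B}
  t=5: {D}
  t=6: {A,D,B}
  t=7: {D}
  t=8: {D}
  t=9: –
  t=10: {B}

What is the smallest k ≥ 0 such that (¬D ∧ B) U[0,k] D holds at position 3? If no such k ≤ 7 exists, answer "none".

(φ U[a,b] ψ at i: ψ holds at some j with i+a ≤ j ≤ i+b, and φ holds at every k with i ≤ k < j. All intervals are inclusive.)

2

Need earliest j ≥ 3 with D, and (¬D ∧ B) at every k in [3,j-1].
  j=3: rhs fails.
  j=4: rhs fails.
  j=5: rhs holds; lhs holds on [3,4]. k = 2.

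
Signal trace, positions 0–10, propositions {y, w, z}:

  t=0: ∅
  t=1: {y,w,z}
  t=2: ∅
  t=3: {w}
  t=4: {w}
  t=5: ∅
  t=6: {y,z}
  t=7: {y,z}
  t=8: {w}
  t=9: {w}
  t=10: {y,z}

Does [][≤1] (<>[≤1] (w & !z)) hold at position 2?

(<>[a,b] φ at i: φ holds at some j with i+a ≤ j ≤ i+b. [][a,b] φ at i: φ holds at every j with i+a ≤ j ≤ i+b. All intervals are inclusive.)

Holds

Check <>[≤1] (w & !z) at every j in [2,3]:
  j=2: holds (witness at 3)
  j=3: holds (witness at 3)
All positions satisfy it → formula holds.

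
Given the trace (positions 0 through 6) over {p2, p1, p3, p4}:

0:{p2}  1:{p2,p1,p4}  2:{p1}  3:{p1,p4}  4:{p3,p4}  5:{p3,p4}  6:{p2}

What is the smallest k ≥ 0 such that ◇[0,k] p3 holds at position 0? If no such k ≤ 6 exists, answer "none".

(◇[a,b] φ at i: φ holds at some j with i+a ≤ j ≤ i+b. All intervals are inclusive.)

4

Scan j = 0,1,… for p3:
  j=0: fails
  j=1: fails
  j=2: fails
  j=3: fails
  j=4: holds
First hit at j=4, so smallest k = 4-0 = 4.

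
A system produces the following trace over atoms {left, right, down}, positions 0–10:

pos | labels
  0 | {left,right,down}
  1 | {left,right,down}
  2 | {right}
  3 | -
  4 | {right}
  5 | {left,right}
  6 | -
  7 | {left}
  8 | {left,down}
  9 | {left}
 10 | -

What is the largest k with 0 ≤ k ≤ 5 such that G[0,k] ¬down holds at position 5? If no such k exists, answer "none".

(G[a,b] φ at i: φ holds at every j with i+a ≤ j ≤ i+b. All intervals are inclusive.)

2

¬down must hold from j=5 onward; find where it first fails.
  j=5: holds
  j=6: holds
  j=7: holds
  j=8: fails
Holds on [5,7], so largest k = 2.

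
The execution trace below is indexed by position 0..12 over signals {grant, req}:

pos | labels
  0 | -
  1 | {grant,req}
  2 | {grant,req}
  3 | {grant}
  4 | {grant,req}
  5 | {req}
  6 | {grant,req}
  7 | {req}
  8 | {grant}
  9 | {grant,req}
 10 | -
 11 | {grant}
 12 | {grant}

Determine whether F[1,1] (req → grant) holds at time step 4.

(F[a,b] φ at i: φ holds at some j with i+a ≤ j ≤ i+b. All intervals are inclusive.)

Check (req → grant) at each j in [5,5]:
  j=5: false
No position in the window satisfies it → formula fails.

No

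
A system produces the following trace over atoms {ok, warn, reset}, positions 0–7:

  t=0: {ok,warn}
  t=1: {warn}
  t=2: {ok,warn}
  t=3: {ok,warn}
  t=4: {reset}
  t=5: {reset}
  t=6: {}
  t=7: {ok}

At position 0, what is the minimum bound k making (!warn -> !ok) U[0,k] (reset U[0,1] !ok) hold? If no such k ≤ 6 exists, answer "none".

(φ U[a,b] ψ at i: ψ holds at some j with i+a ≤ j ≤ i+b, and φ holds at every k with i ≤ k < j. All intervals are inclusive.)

1

Need earliest j ≥ 0 with (reset U[0,1] !ok), and (!warn -> !ok) at every k in [0,j-1].
  j=0: rhs fails.
  j=1: rhs holds; lhs holds on [0,0]. k = 1.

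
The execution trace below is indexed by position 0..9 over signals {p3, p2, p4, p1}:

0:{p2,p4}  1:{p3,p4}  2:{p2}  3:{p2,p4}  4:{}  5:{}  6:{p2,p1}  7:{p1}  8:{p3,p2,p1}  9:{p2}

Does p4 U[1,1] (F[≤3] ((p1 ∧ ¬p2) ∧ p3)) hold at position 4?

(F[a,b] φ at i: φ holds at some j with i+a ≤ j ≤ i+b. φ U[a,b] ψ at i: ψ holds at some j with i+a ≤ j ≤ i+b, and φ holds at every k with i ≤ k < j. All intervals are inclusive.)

Does not hold

Need some j in [5,5] with F[≤3] ((p1 ∧ ¬p2) ∧ p3), and p4 at every k in [4,j-1].
  j=5: F[≤3] ((p1 ∧ ¬p2) ∧ p3) — fails (none in [5,8]).
No j in the window works → until fails.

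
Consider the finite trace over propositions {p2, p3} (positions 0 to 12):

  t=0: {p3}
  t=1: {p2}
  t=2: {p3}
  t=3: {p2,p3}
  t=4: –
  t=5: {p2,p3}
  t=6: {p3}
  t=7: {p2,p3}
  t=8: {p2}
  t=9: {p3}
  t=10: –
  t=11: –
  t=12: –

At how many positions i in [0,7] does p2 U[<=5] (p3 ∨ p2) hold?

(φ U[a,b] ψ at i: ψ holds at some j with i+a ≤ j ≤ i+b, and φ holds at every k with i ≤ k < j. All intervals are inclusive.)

7

Evaluate at each i in [0,7]:
  i=0: ✓ (rhs at j=0)
  i=1: ✓ (rhs at j=1)
  i=2: ✓ (rhs at j=2)
  i=3: ✓ (rhs at j=3)
  i=4: ✗ (lhs fails at k=4 before rhs at j=5)
  i=5: ✓ (rhs at j=5)
  i=6: ✓ (rhs at j=6)
  i=7: ✓ (rhs at j=7)
Positions where it holds: {0, 1, 2, 3, 5, 6, 7} → 7.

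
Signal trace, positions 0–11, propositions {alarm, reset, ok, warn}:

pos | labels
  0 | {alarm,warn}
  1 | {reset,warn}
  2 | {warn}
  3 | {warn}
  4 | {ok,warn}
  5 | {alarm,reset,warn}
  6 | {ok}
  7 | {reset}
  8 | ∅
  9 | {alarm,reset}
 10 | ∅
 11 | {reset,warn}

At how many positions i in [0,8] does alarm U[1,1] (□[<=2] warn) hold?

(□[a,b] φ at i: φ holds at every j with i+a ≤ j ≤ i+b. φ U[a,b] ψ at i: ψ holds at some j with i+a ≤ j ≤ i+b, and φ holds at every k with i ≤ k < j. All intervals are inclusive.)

1

Evaluate at each i in [0,8]:
  i=0: ✓ (rhs at j=1; lhs holds on [0,0])
  i=1: ✗ (lhs fails at k=1 before rhs at j=2)
  i=2: ✗ (lhs fails at k=2 before rhs at j=3)
  i=3: ✗ (no rhs in [4,4])
  i=4: ✗ (no rhs in [5,5])
  i=5: ✗ (no rhs in [6,6])
  i=6: ✗ (no rhs in [7,7])
  i=7: ✗ (no rhs in [8,8])
  i=8: ✗ (no rhs in [9,9])
Positions where it holds: {0} → 1.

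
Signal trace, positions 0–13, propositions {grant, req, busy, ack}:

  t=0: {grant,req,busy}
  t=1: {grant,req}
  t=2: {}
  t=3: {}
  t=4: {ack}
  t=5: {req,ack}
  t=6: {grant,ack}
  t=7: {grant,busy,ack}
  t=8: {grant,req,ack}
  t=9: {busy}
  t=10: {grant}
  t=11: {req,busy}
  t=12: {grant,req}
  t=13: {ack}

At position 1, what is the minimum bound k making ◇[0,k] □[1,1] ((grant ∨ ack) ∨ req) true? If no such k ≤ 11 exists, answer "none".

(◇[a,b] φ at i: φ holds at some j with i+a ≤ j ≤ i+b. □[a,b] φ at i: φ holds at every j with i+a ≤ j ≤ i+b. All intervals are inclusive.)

Scan j = 1,2,… for □[1,1] ((grant ∨ ack) ∨ req):
  j=1: fails
  j=2: fails
  j=3: holds
First hit at j=3, so smallest k = 3-1 = 2.

2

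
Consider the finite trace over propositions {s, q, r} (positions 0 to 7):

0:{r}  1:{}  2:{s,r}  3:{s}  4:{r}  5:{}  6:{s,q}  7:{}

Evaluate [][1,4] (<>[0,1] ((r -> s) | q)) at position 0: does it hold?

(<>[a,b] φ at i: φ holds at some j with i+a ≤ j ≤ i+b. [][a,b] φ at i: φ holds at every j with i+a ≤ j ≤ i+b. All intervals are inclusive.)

Check <>[0,1] ((r -> s) | q) at every j in [1,4]:
  j=1: holds (witness at 1)
  j=2: holds (witness at 2)
  j=3: holds (witness at 3)
  j=4: holds (witness at 5)
All positions satisfy it → formula holds.

True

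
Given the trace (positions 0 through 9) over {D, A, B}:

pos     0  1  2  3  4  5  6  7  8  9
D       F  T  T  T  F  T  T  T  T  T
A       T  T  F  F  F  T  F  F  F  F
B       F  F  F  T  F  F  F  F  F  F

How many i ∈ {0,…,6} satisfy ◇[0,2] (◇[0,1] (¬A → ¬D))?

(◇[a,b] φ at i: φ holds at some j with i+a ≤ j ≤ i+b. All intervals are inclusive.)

6

Evaluate at each i in [0,6]:
  i=0: ✓ (witness j=0)
  i=1: ✓ (witness j=1)
  i=2: ✓ (witness j=3)
  i=3: ✓ (witness j=3)
  i=4: ✓ (witness j=4)
  i=5: ✓ (witness j=5)
  i=6: ✗ (none in [6,8])
Positions where it holds: {0, 1, 2, 3, 4, 5} → 6.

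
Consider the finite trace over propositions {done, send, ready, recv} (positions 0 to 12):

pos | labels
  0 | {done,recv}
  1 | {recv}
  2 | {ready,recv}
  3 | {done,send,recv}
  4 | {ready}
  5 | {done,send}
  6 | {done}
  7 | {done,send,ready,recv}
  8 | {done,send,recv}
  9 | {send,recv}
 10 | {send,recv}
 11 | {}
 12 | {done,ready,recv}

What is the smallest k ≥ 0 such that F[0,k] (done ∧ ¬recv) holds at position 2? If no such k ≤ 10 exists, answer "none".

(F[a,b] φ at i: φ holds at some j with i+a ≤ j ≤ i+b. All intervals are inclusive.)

Scan j = 2,3,… for (done ∧ ¬recv):
  j=2: fails
  j=3: fails
  j=4: fails
  j=5: holds
First hit at j=5, so smallest k = 5-2 = 3.

3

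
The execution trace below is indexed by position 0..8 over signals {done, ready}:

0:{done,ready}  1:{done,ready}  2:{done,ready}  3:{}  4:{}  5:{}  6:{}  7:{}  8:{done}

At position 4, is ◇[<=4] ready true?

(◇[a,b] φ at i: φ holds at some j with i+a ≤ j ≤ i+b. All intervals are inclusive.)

No

Check ready at each j in [4,8]:
  j=4: false
  j=5: false
  j=6: false
  j=7: false
  j=8: false
No position in the window satisfies it → formula fails.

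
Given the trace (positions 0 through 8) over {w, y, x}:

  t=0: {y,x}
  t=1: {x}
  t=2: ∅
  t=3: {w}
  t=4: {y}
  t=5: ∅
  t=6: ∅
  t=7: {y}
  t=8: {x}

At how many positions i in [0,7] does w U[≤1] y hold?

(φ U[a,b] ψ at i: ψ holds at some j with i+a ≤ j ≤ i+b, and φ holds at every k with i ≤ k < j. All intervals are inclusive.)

4

Evaluate at each i in [0,7]:
  i=0: ✓ (rhs at j=0)
  i=1: ✗ (no rhs in [1,2])
  i=2: ✗ (no rhs in [2,3])
  i=3: ✓ (rhs at j=4; lhs holds on [3,3])
  i=4: ✓ (rhs at j=4)
  i=5: ✗ (no rhs in [5,6])
  i=6: ✗ (lhs fails at k=6 before rhs at j=7)
  i=7: ✓ (rhs at j=7)
Positions where it holds: {0, 3, 4, 7} → 4.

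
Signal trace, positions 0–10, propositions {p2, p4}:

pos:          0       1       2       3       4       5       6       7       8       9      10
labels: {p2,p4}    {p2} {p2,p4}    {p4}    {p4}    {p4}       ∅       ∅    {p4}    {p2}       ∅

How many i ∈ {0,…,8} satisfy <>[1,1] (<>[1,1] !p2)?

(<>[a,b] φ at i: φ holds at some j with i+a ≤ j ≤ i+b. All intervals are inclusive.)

7

Evaluate at each i in [0,8]:
  i=0: ✗ (none in [1,1])
  i=1: ✓ (witness j=2)
  i=2: ✓ (witness j=3)
  i=3: ✓ (witness j=4)
  i=4: ✓ (witness j=5)
  i=5: ✓ (witness j=6)
  i=6: ✓ (witness j=7)
  i=7: ✗ (none in [8,8])
  i=8: ✓ (witness j=9)
Positions where it holds: {1, 2, 3, 4, 5, 6, 8} → 7.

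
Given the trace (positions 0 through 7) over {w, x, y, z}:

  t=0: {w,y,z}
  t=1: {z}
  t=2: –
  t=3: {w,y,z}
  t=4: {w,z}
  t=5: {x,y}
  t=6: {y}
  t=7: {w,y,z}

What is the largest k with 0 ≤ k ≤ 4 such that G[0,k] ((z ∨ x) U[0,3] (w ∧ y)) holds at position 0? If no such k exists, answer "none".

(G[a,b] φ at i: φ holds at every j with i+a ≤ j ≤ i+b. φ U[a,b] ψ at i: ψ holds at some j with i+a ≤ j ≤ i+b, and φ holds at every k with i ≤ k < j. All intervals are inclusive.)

0

((z ∨ x) U[0,3] (w ∧ y)) must hold from j=0 onward; find where it first fails.
  j=0: holds
  j=1: fails
Holds on [0,0], so largest k = 0.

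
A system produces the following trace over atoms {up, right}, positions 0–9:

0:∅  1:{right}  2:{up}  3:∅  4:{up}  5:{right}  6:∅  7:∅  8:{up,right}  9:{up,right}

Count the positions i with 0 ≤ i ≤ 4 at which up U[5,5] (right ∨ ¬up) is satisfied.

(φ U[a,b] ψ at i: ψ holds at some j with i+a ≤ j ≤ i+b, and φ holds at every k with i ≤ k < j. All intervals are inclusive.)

0

Evaluate at each i in [0,4]:
  i=0: ✗ (lhs fails at k=0 before rhs at j=5)
  i=1: ✗ (lhs fails at k=1 before rhs at j=6)
  i=2: ✗ (lhs fails at k=3 before rhs at j=7)
  i=3: ✗ (lhs fails at k=3 before rhs at j=8)
  i=4: ✗ (lhs fails at k=5 before rhs at j=9)
Positions where it holds: {} → 0.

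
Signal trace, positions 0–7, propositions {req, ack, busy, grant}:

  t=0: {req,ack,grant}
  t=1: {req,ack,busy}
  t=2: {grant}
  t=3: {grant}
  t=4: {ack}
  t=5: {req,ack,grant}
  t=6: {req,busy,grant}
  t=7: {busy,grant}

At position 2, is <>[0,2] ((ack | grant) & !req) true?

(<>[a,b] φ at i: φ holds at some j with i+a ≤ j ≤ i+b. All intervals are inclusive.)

True

Check ((ack | grant) & !req) at each j in [2,4]:
  j=2: true
  j=3: true
  j=4: true
Found at j=2 → formula holds.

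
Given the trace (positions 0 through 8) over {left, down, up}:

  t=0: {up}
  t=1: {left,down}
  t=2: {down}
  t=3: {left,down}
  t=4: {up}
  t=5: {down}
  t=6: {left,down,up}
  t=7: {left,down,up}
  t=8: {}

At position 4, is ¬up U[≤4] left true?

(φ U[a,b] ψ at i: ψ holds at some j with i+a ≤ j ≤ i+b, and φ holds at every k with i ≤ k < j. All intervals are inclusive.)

Need some j in [4,8] with left, and ¬up at every k in [4,j-1].
  j=4: left false.
  j=5: left false.
  j=6: left holds, but ¬up fails at k=4 → not this j.
  j=7: left holds, but ¬up fails at k=4 → not this j.
  j=8: left false.
No j in the window works → until fails.

Does not hold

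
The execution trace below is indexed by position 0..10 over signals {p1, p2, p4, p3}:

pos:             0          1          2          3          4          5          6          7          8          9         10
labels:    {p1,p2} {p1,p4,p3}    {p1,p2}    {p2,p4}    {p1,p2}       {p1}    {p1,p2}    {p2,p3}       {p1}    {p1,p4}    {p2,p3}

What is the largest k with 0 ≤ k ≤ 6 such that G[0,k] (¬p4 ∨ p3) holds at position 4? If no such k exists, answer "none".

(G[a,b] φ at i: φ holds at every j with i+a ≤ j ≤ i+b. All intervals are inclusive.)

(¬p4 ∨ p3) must hold from j=4 onward; find where it first fails.
  j=4: holds
  j=5: holds
  j=6: holds
  j=7: holds
  j=8: holds
  j=9: fails
Holds on [4,8], so largest k = 4.

4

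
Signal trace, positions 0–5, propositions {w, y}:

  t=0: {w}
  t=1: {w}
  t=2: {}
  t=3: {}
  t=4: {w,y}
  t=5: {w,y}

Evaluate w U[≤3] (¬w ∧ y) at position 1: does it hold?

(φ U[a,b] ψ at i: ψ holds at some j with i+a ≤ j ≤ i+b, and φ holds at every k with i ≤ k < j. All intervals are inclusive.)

False

Need some j in [1,4] with (¬w ∧ y), and w at every k in [1,j-1].
  j=1: (¬w ∧ y) false.
  j=2: (¬w ∧ y) false.
  j=3: (¬w ∧ y) false.
  j=4: (¬w ∧ y) false.
No j in the window works → until fails.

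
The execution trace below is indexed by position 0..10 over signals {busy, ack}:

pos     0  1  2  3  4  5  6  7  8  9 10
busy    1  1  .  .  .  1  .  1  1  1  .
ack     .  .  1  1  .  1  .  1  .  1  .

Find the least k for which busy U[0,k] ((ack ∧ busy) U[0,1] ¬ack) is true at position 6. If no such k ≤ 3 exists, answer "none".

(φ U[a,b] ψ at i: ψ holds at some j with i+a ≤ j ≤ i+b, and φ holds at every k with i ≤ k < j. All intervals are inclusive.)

Need earliest j ≥ 6 with ((ack ∧ busy) U[0,1] ¬ack), and busy at every k in [6,j-1].
  j=6: rhs holds (empty prefix). k = 0.

0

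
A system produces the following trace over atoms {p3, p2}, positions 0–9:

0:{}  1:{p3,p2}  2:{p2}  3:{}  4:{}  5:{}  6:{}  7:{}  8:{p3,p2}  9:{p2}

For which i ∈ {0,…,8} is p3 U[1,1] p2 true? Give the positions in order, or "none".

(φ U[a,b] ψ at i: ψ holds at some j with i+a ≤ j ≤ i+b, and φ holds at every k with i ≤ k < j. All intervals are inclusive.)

1, 8

Evaluate at each i in [0,8]:
  i=0: ✗ (lhs fails at k=0 before rhs at j=1)
  i=1: ✓ (rhs at j=2; lhs holds on [1,1])
  i=2: ✗ (no rhs in [3,3])
  i=3: ✗ (no rhs in [4,4])
  i=4: ✗ (no rhs in [5,5])
  i=5: ✗ (no rhs in [6,6])
  i=6: ✗ (no rhs in [7,7])
  i=7: ✗ (lhs fails at k=7 before rhs at j=8)
  i=8: ✓ (rhs at j=9; lhs holds on [8,8])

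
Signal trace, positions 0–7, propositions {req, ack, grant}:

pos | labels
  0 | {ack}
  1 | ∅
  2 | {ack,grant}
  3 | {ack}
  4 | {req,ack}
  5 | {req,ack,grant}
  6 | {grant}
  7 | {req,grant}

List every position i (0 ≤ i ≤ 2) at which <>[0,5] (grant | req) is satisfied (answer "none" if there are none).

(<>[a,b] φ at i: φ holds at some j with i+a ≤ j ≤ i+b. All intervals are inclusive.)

0, 1, 2

Evaluate at each i in [0,2]:
  i=0: ✓ (witness j=2)
  i=1: ✓ (witness j=2)
  i=2: ✓ (witness j=2)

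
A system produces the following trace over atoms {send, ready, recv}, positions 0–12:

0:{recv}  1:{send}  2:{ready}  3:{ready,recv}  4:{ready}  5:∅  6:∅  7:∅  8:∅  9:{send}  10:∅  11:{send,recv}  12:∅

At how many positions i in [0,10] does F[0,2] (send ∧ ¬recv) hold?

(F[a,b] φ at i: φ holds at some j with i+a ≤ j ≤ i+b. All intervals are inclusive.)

Evaluate at each i in [0,10]:
  i=0: ✓ (witness j=1)
  i=1: ✓ (witness j=1)
  i=2: ✗ (none in [2,4])
  i=3: ✗ (none in [3,5])
  i=4: ✗ (none in [4,6])
  i=5: ✗ (none in [5,7])
  i=6: ✗ (none in [6,8])
  i=7: ✓ (witness j=9)
  i=8: ✓ (witness j=9)
  i=9: ✓ (witness j=9)
  i=10: ✗ (none in [10,12])
Positions where it holds: {0, 1, 7, 8, 9} → 5.

5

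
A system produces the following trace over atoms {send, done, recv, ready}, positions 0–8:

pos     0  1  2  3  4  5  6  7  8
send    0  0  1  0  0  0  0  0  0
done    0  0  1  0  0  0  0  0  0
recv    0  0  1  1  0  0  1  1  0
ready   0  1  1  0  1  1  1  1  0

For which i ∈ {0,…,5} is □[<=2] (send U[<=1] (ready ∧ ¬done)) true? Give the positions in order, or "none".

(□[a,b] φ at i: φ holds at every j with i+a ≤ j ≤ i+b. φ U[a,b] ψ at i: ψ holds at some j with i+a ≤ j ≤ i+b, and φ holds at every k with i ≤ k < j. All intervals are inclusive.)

4, 5

Evaluate at each i in [0,5]:
  i=0: ✗ (fails at j=0)
  i=1: ✗ (fails at j=2)
  i=2: ✗ (fails at j=2)
  i=3: ✗ (fails at j=3)
  i=4: ✓ (all of [4,6])
  i=5: ✓ (all of [5,7])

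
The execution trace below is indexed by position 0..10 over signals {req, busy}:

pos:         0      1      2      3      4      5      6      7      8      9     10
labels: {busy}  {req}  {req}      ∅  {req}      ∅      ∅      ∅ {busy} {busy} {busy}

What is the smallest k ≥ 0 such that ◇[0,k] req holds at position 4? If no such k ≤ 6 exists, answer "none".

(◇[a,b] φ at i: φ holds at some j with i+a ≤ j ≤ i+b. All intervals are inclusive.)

Scan j = 4,5,… for req:
  j=4: holds
First hit at j=4, so smallest k = 4-4 = 0.

0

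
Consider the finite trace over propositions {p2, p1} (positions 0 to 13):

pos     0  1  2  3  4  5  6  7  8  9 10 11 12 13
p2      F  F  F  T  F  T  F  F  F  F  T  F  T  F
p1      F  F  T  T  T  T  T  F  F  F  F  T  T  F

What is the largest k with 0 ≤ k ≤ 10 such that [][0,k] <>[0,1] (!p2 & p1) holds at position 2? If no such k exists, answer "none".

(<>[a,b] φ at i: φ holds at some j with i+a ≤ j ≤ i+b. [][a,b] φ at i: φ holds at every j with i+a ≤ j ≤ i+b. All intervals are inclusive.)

<>[0,1] (!p2 & p1) must hold from j=2 onward; find where it first fails.
  j=2: holds
  j=3: holds
  j=4: holds
  j=5: holds
  j=6: holds
  j=7: fails
Holds on [2,6], so largest k = 4.

4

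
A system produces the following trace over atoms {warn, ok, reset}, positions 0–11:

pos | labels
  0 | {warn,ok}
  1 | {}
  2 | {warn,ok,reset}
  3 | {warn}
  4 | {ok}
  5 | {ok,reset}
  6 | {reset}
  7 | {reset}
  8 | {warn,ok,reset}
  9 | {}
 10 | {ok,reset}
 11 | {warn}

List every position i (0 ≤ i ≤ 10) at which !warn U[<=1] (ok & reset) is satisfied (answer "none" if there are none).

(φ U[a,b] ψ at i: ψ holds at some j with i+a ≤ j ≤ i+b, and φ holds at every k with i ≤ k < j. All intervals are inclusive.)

Evaluate at each i in [0,10]:
  i=0: ✗ (no rhs in [0,1])
  i=1: ✓ (rhs at j=2; lhs holds on [1,1])
  i=2: ✓ (rhs at j=2)
  i=3: ✗ (no rhs in [3,4])
  i=4: ✓ (rhs at j=5; lhs holds on [4,4])
  i=5: ✓ (rhs at j=5)
  i=6: ✗ (no rhs in [6,7])
  i=7: ✓ (rhs at j=8; lhs holds on [7,7])
  i=8: ✓ (rhs at j=8)
  i=9: ✓ (rhs at j=10; lhs holds on [9,9])
  i=10: ✓ (rhs at j=10)

1, 2, 4, 5, 7, 8, 9, 10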